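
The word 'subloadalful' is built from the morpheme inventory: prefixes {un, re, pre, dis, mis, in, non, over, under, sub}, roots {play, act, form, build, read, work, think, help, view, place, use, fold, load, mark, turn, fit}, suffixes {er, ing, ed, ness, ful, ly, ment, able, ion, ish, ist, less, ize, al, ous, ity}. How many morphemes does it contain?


Segmenting 'subloadalful' against the inventory:
  'sub' -> prefix (morpheme 1)
  'load' -> root (morpheme 2)
  'al' -> suffix (morpheme 3)
  'ful' -> suffix (morpheme 4)
Total morphemes: 4

4


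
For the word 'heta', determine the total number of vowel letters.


Scanning each character of 'heta':
  Position 1: 'h' -> consonant (running count: 0)
  Position 2: 'e' -> vowel (running count: 1)
  Position 3: 't' -> consonant (running count: 1)
  Position 4: 'a' -> vowel (running count: 2)
Total vowels: 2

2


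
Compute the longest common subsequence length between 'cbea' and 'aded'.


DP table for LCS of 'cbea' and 'aded':
       a  d  e  d
    0  0  0  0  0
  c 0  0  0  0  0
  b 0  0  0  0  0
  e 0  0  0  1  1
  a 0  1  1  1  1
LCS: 'e'
LCS length = 1

1


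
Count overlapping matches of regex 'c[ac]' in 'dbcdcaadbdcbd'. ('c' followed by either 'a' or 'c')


Pattern: c[ac] means 'c' followed by either 'a' or 'c'.
Scanning 'dbcdcaadbdcbd' position-by-position:
  Pos 0: window 'db' -> no
  Pos 1: window 'bc' -> no
  Pos 2: window 'cd' -> no
  Pos 3: window 'dc' -> no
  Pos 4: window 'ca' -> MATCH
  Pos 5: window 'aa' -> no
  Pos 6: window 'ad' -> no
  Pos 7: window 'db' -> no
  Pos 8: window 'bd' -> no
  Pos 9: window 'dc' -> no
  Pos 10: window 'cb' -> no
  Pos 11: window 'bd' -> no
  Pos 12: window 'd' -> no
Total matches: 1

1


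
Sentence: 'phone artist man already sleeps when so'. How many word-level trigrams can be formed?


Word trigrams from [7] words:
  Trigram 1: (phone artist man)
  Trigram 2: (artist man already)
  Trigram 3: (man already sleeps)
  Trigram 4: (already sleeps when)
  Trigram 5: (sleeps when so)
Total word trigrams: 7 - 2 = 5

5


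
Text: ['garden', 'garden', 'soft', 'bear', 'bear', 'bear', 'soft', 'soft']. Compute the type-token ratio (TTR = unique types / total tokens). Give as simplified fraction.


Tokens: 8
Unique types: ('bear', 'garden', 'soft') = 3
TTR = 3/8
Already in lowest terms.

3/8


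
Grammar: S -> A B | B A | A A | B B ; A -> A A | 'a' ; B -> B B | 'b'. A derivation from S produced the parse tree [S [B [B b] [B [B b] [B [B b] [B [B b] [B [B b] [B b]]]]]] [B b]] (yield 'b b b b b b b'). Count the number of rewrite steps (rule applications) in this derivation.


Every bracketed nonterminal node [X ...] in the tree is produced by exactly one rule application.
Reading the tree off as a leftmost derivation:
  Step 1: S  =>  B B   (applied S -> B B)
  Step 2: B B  =>  B B B   (applied B -> B B)
  Step 3: B B B  =>  b B B   (applied B -> b)
  Step 4: b B B  =>  b B B B   (applied B -> B B)
  Step 5: b B B B  =>  b b B B   (applied B -> b)
  Step 6: b b B B  =>  b b B B B   (applied B -> B B)
  Step 7: b b B B B  =>  b b b B B   (applied B -> b)
  Step 8: b b b B B  =>  b b b B B B   (applied B -> B B)
  Step 9: b b b B B B  =>  b b b b B B   (applied B -> b)
  Step 10: b b b b B B  =>  b b b b B B B   (applied B -> B B)
  Step 11: b b b b B B B  =>  b b b b b B B   (applied B -> b)
  Step 12: b b b b b B B  =>  b b b b b b B   (applied B -> b)
  Step 13: b b b b b b B  =>  b b b b b b b   (applied B -> b)
Final yield: b b b b b b b
Total rewrite steps: 13

13


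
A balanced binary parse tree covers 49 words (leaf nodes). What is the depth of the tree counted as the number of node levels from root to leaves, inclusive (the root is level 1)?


In a balanced binary tree with n leaves the deepest leaf is ceil(log2(n)) edges below the root,
so counting node levels inclusive of root and leaves gives ceil(log2(n)) + 1 levels.
log2(49) = 5.6147
ceil(5.6147) = 6
levels = 6 + 1 = 7

7


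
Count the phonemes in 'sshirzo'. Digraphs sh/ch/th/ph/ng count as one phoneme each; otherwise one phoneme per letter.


Parsing 'sshirzo' greedily, digraphs first:
  's' -> consonant phoneme (phonemes so far: 1)
  'sh' -> digraph (1 consonant phoneme) (phonemes so far: 2)
  'i' -> vowel phoneme (phonemes so far: 3)
  'r' -> consonant phoneme (phonemes so far: 4)
  'z' -> consonant phoneme (phonemes so far: 5)
  'o' -> vowel phoneme (phonemes so far: 6)
Total phonemes: 6

6


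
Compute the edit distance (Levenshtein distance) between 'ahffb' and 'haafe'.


Building DP table for s1='ahffb' (len 5) and s2='haafe' (len 5):
       h  a  a  f  e
    0  1  2  3  4  5
  a 1  1  1  2  3  4
  h 2  1  2  2  3  4
  f 3  2  2  3  2  3
  f 4  3  3  3  3  3
  b 5  4  4  4  4  4
Edit distance = dp[5][5] = 4

4


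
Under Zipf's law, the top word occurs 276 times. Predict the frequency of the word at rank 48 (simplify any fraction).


Zipf's law: freq(rank) = f1 / rank
f1 = 276, rank = 48
freq = 276 / 48
GCD(276, 48) = 12
Simplified: 23/4

23/4


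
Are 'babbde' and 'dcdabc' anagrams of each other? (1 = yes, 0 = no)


Sort characters of 'babbde': 'abbbde'
Sort characters of 'dcdabc': 'abccdd'
Sorted forms differ -> they are NOT anagrams
Result: 0

0


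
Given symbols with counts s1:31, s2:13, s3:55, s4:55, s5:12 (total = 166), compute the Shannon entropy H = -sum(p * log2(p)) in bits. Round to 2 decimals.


Computing entropy H = -sum(p_i * log2(p_i)):
  s1: p = 31/166 = 0.1867, -p*log2(p) = 0.4521
  s2: p = 13/166 = 0.0783, -p*log2(p) = 0.2878
  s3: p = 55/166 = 0.3313, -p*log2(p) = 0.5280
  s4: p = 55/166 = 0.3313, -p*log2(p) = 0.5280
  s5: p = 12/166 = 0.0723, -p*log2(p) = 0.2740
H = sum of terms = 2.0699
Rounded to 2 decimals: 2.07

2.07


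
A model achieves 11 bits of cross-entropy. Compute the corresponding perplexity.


Perplexity formula: PP = 2^H
H = 11
PP = 2^11
PP = 2^11 = 2048

2048


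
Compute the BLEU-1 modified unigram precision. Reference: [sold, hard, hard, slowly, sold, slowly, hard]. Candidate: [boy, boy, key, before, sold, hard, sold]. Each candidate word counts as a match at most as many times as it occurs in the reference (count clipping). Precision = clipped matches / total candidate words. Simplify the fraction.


Reference word counts: {'hard': 3, 'slowly': 2, 'sold': 2}
Checking each candidate word (with clipping):
  'boy' -> not in reference -> no match (matches: 0)
  'boy' -> not in reference -> no match (matches: 0)
  'key' -> not in reference -> no match (matches: 0)
  'before' -> not in reference -> no match (matches: 0)
  'sold' -> in reference (ref count 2, used 1/2) -> match (matches: 1)
  'hard' -> in reference (ref count 3, used 1/3) -> match (matches: 2)
  'sold' -> in reference (ref count 2, used 2/2) -> match (matches: 3)
Clipped matches: 3, Candidate length: 7
Precision = 3/7

3/7


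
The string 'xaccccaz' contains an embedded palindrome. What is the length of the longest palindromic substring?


Scanning 'xaccccaz' for palindromic substrings.
Substring at positions 1-6: 'acccca'.
Check: reverse('acccca') = 'acccca' -> palindrome confirmed.
Neighbouring characters ('x' / 'z') break symmetry, so it cannot extend further.
No longer palindromic substring exists; longest length = 6

6


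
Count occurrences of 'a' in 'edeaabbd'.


Scanning 'edeaabbd' for 'a':
  Position 3: 'a' -> MATCH (count: 1)
  Position 4: 'a' -> MATCH (count: 2)
Total occurrences of 'a': 2

2


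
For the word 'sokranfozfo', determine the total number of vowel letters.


Scanning each character of 'sokranfozfo':
  Position 1: 's' -> consonant (running count: 0)
  Position 2: 'o' -> vowel (running count: 1)
  Position 3: 'k' -> consonant (running count: 1)
  Position 4: 'r' -> consonant (running count: 1)
  Position 5: 'a' -> vowel (running count: 2)
  Position 6: 'n' -> consonant (running count: 2)
  Position 7: 'f' -> consonant (running count: 2)
  Position 8: 'o' -> vowel (running count: 3)
  Position 9: 'z' -> consonant (running count: 3)
  Position 10: 'f' -> consonant (running count: 3)
  Position 11: 'o' -> vowel (running count: 4)
Total vowels: 4

4


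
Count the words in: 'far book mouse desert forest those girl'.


Counting words by splitting on spaces:
  Word 1: 'far'
  Word 2: 'book'
  Word 3: 'mouse'
  Word 4: 'desert'
  Word 5: 'forest'
  Word 6: 'those'
  Word 7: 'girl'
Total words: 7

7


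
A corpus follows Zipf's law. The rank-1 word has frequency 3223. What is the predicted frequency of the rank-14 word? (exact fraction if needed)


Zipf's law: freq(rank) = f1 / rank
f1 = 3223, rank = 14
freq = 3223 / 14
GCD(3223, 14) = 1
Simplified: 3223/14

3223/14


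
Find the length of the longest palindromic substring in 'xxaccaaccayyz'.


Scanning 'xxaccaaccayyz' for palindromic substrings.
Substring at positions 2-9: 'accaacca'.
Check: reverse('accaacca') = 'accaacca' -> palindrome confirmed.
Neighbouring characters ('x' / 'y') break symmetry, so it cannot extend further.
No longer palindromic substring exists; longest length = 8

8


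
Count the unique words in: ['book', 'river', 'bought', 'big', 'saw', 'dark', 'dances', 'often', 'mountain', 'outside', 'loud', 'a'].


Listing all tokens and tracking unique types:
  Token 1: 'book' -> NEW (unique so far: 1)
  Token 2: 'river' -> NEW (unique so far: 2)
  Token 3: 'bought' -> NEW (unique so far: 3)
  Token 4: 'big' -> NEW (unique so far: 4)
  Token 5: 'saw' -> NEW (unique so far: 5)
  Token 6: 'dark' -> NEW (unique so far: 6)
  Token 7: 'dances' -> NEW (unique so far: 7)
  Token 8: 'often' -> NEW (unique so far: 8)
  Token 9: 'mountain' -> NEW (unique so far: 9)
  Token 10: 'outside' -> NEW (unique so far: 10)
  Token 11: 'loud' -> NEW (unique so far: 11)
  Token 12: 'a' -> NEW (unique so far: 12)
Unique types: ('a', 'big', 'book', 'bought', 'dances', 'dark', 'loud', 'mountain', 'often', 'outside', 'river', 'saw')
Vocabulary size: 12

12


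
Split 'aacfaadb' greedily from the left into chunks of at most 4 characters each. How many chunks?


'aacfaadb' has 8 characters.
Chunking with max size 4:
  Chunk 1: 'aacf' (positions 0-3)
  Chunk 2: 'aadb' (positions 4-7)
Total chunks: ceil(8 / 4) = 2

2


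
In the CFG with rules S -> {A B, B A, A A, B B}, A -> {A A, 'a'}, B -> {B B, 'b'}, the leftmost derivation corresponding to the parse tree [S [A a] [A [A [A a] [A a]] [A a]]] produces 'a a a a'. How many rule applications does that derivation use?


Every bracketed nonterminal node [X ...] in the tree is produced by exactly one rule application.
Reading the tree off as a leftmost derivation:
  Step 1: S  =>  A A   (applied S -> A A)
  Step 2: A A  =>  a A   (applied A -> a)
  Step 3: a A  =>  a A A   (applied A -> A A)
  Step 4: a A A  =>  a A A A   (applied A -> A A)
  Step 5: a A A A  =>  a a A A   (applied A -> a)
  Step 6: a a A A  =>  a a a A   (applied A -> a)
  Step 7: a a a A  =>  a a a a   (applied A -> a)
Final yield: a a a a
Total rewrite steps: 7

7


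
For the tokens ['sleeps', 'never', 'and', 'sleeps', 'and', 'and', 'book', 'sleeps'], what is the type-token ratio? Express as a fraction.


Tokens: 8
Unique types: ('and', 'book', 'never', 'sleeps') = 4
TTR = 4/8
Simplify: divide both by 4 -> 1/2
TTR = 1/2

1/2


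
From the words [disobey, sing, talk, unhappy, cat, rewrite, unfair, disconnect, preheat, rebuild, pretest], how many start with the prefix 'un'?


Checking each word for prefix 'un':
  'disobey' -> no (count: 0)
  'sing' -> no (count: 0)
  'talk' -> no (count: 0)
  'unhappy' -> YES, starts with 'un' (count: 1)
  'cat' -> no (count: 1)
  'rewrite' -> no (count: 1)
  'unfair' -> YES, starts with 'un' (count: 2)
  'disconnect' -> no (count: 2)
  'preheat' -> no (count: 2)
  'rebuild' -> no (count: 2)
  'pretest' -> no (count: 2)
Total with prefix 'un': 2

2


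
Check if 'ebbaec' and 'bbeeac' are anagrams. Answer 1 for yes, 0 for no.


Sort characters of 'ebbaec': 'abbcee'
Sort characters of 'bbeeac': 'abbcee'
Sorted forms match -> they ARE anagrams
Result: 1

1


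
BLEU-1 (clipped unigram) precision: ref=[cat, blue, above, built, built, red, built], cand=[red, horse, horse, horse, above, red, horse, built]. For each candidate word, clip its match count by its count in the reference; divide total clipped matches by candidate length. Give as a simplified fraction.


Reference word counts: {'above': 1, 'blue': 1, 'built': 3, 'cat': 1, 'red': 1}
Checking each candidate word (with clipping):
  'red' -> in reference (ref count 1, used 1/1) -> match (matches: 1)
  'horse' -> not in reference -> no match (matches: 1)
  'horse' -> not in reference -> no match (matches: 1)
  'horse' -> not in reference -> no match (matches: 1)
  'above' -> in reference (ref count 1, used 1/1) -> match (matches: 2)
  'red' -> ref count 1 already used up (1/1) -> clipped, no match (matches: 2)
  'horse' -> not in reference -> no match (matches: 2)
  'built' -> in reference (ref count 3, used 1/3) -> match (matches: 3)
Clipped matches: 3, Candidate length: 8
Precision = 3/8

3/8


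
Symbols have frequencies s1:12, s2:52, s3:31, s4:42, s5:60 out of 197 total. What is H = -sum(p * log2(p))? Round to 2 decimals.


Computing entropy H = -sum(p_i * log2(p_i)):
  s1: p = 12/197 = 0.0609, -p*log2(p) = 0.2459
  s2: p = 52/197 = 0.2640, -p*log2(p) = 0.5072
  s3: p = 31/197 = 0.1574, -p*log2(p) = 0.4198
  s4: p = 42/197 = 0.2132, -p*log2(p) = 0.4754
  s5: p = 60/197 = 0.3046, -p*log2(p) = 0.5224
H = sum of terms = 2.1707
Rounded to 2 decimals: 2.17

2.17


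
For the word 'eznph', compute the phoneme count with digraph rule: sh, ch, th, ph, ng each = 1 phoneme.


Parsing 'eznph' greedily, digraphs first:
  'e' -> vowel phoneme (phonemes so far: 1)
  'z' -> consonant phoneme (phonemes so far: 2)
  'n' -> consonant phoneme (phonemes so far: 3)
  'ph' -> digraph (1 consonant phoneme) (phonemes so far: 4)
Total phonemes: 4

4


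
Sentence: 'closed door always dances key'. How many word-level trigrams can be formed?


Word trigrams from [5] words:
  Trigram 1: (closed door always)
  Trigram 2: (door always dances)
  Trigram 3: (always dances key)
Total word trigrams: 5 - 2 = 3

3


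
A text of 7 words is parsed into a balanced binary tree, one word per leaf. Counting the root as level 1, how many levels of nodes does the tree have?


In a balanced binary tree with n leaves the deepest leaf is ceil(log2(n)) edges below the root,
so counting node levels inclusive of root and leaves gives ceil(log2(n)) + 1 levels.
log2(7) = 2.8074
ceil(2.8074) = 3
levels = 3 + 1 = 4

4


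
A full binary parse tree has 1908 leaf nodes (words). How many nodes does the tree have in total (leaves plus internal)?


Leaf nodes (terminals): 1908
Internal nodes = n - 1 = 1908 - 1 = 1907
Total = leaves + internal = 1908 + 1907 = 3815

3815


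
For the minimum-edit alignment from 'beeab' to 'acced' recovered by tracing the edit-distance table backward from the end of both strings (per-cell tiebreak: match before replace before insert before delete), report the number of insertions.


Edit distance = 5. Backtracking from cell (5, 5) with preference match > replace > insert > delete,
then listing the resulting alignment 'beeab' -> 'acced' left to right:
  Step 1: replace b->a
  Step 2: replace e->c
  Step 3: replace e->c
  Step 4: replace a->e
  Step 5: replace b->d
Total insertions: 0

0


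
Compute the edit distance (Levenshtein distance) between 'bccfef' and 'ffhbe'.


Building DP table for s1='bccfef' (len 6) and s2='ffhbe' (len 5):
       f  f  h  b  e
    0  1  2  3  4  5
  b 1  1  2  3  3  4
  c 2  2  2  3  4  4
  c 3  3  3  3  4  5
  f 4  3  3  4  4  5
  e 5  4  4  4  5  4
  f 6  5  4  5  5  5
Edit distance = dp[6][5] = 5

5


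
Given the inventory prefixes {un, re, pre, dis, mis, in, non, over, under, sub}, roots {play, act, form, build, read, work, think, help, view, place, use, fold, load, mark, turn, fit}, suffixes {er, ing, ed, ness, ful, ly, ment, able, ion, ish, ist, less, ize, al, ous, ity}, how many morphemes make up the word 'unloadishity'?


Segmenting 'unloadishity' against the inventory:
  'un' -> prefix (morpheme 1)
  'load' -> root (morpheme 2)
  'ish' -> suffix (morpheme 3)
  'ity' -> suffix (morpheme 4)
Total morphemes: 4

4


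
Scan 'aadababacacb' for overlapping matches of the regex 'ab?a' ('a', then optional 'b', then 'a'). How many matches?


Pattern: ab?a means 'a', then optional 'b', then 'a'.
Scanning 'aadababacacb' position-by-position:
  Pos 0: window 'aad' -> MATCH
  Pos 1: window 'ada' -> no
  Pos 2: window 'dab' -> no
  Pos 3: window 'aba' -> MATCH
  Pos 4: window 'bab' -> no
  Pos 5: window 'aba' -> MATCH
  Pos 6: window 'bac' -> no
  Pos 7: window 'aca' -> no
  Pos 8: window 'cac' -> no
  Pos 9: window 'acb' -> no
  Pos 10: window 'cb' -> no
  Pos 11: window 'b' -> no
Total matches: 3

3


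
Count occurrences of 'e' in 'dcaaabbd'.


Scanning 'dcaaabbd' for 'e':
  No matches found.
Total occurrences of 'e': 0

0


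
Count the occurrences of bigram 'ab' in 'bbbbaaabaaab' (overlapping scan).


Scanning 'bbbbaaabaaab' for bigram 'ab':
  Position 0: 'bb' -> no
  Position 1: 'bb' -> no
  Position 2: 'bb' -> no
  Position 3: 'ba' -> no
  Position 4: 'aa' -> no
  Position 5: 'aa' -> no
  Position 6: 'ab' -> MATCH
  Position 7: 'ba' -> no
  Position 8: 'aa' -> no
  Position 9: 'aa' -> no
  Position 10: 'ab' -> MATCH
Total matches: 2

2


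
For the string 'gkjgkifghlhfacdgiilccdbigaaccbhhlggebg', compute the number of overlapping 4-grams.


String 'gkjgkifghlhfacdgiilccdbigaaccbhhlggebg' has length L = 38.
Number of overlapping n-grams = L - n + 1
Substituting: 38 - 4 + 1 = 35

35


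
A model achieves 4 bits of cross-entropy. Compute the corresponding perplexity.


Perplexity formula: PP = 2^H
H = 4
PP = 2^4
Steps: 2^1 = 2, 2^2 = 4, 2^3 = 8, 2^4 = 16
PP = 16

16


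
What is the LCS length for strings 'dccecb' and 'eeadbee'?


DP table for LCS of 'dccecb' and 'eeadbee':
       e  e  a  d  b  e  e
    0  0  0  0  0  0  0  0
  d 0  0  0  0  1  1  1  1
  c 0  0  0  0  1  1  1  1
  c 0  0  0  0  1  1  1  1
  e 0  1  1  1  1  1  2  2
  c 0  1  1  1  1  1  2  2
  b 0  1  1  1  1  2  2  2
LCS: 'de'
LCS length = 2

2


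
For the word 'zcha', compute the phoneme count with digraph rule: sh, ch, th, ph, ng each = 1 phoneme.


Parsing 'zcha' greedily, digraphs first:
  'z' -> consonant phoneme (phonemes so far: 1)
  'ch' -> digraph (1 consonant phoneme) (phonemes so far: 2)
  'a' -> vowel phoneme (phonemes so far: 3)
Total phonemes: 3

3


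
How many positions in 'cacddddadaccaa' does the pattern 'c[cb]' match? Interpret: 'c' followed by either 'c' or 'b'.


Pattern: c[cb] means 'c' followed by either 'c' or 'b'.
Scanning 'cacddddadaccaa' position-by-position:
  Pos 0: window 'ca' -> no
  Pos 1: window 'ac' -> no
  Pos 2: window 'cd' -> no
  Pos 3: window 'dd' -> no
  Pos 4: window 'dd' -> no
  Pos 5: window 'dd' -> no
  Pos 6: window 'da' -> no
  Pos 7: window 'ad' -> no
  Pos 8: window 'da' -> no
  Pos 9: window 'ac' -> no
  Pos 10: window 'cc' -> MATCH
  Pos 11: window 'ca' -> no
  Pos 12: window 'aa' -> no
  Pos 13: window 'a' -> no
Total matches: 1

1


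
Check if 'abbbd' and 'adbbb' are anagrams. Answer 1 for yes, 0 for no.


Sort characters of 'abbbd': 'abbbd'
Sort characters of 'adbbb': 'abbbd'
Sorted forms match -> they ARE anagrams
Result: 1

1


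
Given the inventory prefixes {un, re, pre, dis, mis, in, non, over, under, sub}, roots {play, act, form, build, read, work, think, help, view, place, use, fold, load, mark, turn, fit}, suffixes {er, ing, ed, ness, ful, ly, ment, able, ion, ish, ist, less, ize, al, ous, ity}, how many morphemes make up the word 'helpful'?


Segmenting 'helpful' against the inventory:
  'help' -> root (morpheme 1)
  'ful' -> suffix (morpheme 2)
Total morphemes: 2

2


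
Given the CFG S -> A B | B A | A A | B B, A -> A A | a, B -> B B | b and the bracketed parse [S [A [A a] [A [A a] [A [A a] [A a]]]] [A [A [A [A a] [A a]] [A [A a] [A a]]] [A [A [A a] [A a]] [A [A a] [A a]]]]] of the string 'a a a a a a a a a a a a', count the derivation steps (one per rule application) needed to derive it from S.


Every bracketed nonterminal node [X ...] in the tree is produced by exactly one rule application.
Reading the tree off as a leftmost derivation:
  Step 1: S  =>  A A   (applied S -> A A)
  Step 2: A A  =>  A A A   (applied A -> A A)
  Step 3: A A A  =>  a A A   (applied A -> a)
  Step 4: a A A  =>  a A A A   (applied A -> A A)
  Step 5: a A A A  =>  a a A A   (applied A -> a)
  Step 6: a a A A  =>  a a A A A   (applied A -> A A)
  Step 7: a a A A A  =>  a a a A A   (applied A -> a)
  Step 8: a a a A A  =>  a a a a A   (applied A -> a)
  Step 9: a a a a A  =>  a a a a A A   (applied A -> A A)
  Step 10: a a a a A A  =>  a a a a A A A   (applied A -> A A)
  Step 11: a a a a A A A  =>  a a a a A A A A   (applied A -> A A)
  Step 12: a a a a A A A A  =>  a a a a a A A A   (applied A -> a)
  Step 13: a a a a a A A A  =>  a a a a a a A A   (applied A -> a)
  Step 14: a a a a a a A A  =>  a a a a a a A A A   (applied A -> A A)
  Step 15: a a a a a a A A A  =>  a a a a a a a A A   (applied A -> a)
  Step 16: a a a a a a a A A  =>  a a a a a a a a A   (applied A -> a)
  Step 17: a a a a a a a a A  =>  a a a a a a a a A A   (applied A -> A A)
  Step 18: a a a a a a a a A A  =>  a a a a a a a a A A A   (applied A -> A A)
  Step 19: a a a a a a a a A A A  =>  a a a a a a a a a A A   (applied A -> a)
  Step 20: a a a a a a a a a A A  =>  a a a a a a a a a a A   (applied A -> a)
  Step 21: a a a a a a a a a a A  =>  a a a a a a a a a a A A   (applied A -> A A)
  Step 22: a a a a a a a a a a A A  =>  a a a a a a a a a a a A   (applied A -> a)
  Step 23: a a a a a a a a a a a A  =>  a a a a a a a a a a a a   (applied A -> a)
Final yield: a a a a a a a a a a a a
Total rewrite steps: 23

23


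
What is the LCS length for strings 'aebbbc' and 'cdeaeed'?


DP table for LCS of 'aebbbc' and 'cdeaeed':
       c  d  e  a  e  e  d
    0  0  0  0  0  0  0  0
  a 0  0  0  0  1  1  1  1
  e 0  0  0  1  1  2  2  2
  b 0  0  0  1  1  2  2  2
  b 0  0  0  1  1  2  2  2
  b 0  0  0  1  1  2  2  2
  c 0  1  1  1  1  2  2  2
LCS: 'ae'
LCS length = 2

2


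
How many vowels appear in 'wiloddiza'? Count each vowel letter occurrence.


Scanning each character of 'wiloddiza':
  Position 1: 'w' -> consonant (running count: 0)
  Position 2: 'i' -> vowel (running count: 1)
  Position 3: 'l' -> consonant (running count: 1)
  Position 4: 'o' -> vowel (running count: 2)
  Position 5: 'd' -> consonant (running count: 2)
  Position 6: 'd' -> consonant (running count: 2)
  Position 7: 'i' -> vowel (running count: 3)
  Position 8: 'z' -> consonant (running count: 3)
  Position 9: 'a' -> vowel (running count: 4)
Total vowels: 4

4


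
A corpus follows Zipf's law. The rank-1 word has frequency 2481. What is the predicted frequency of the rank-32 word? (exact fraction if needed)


Zipf's law: freq(rank) = f1 / rank
f1 = 2481, rank = 32
freq = 2481 / 32
GCD(2481, 32) = 1
Simplified: 2481/32

2481/32


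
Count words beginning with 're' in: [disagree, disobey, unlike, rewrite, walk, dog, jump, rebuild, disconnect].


Checking each word for prefix 're':
  'disagree' -> no (count: 0)
  'disobey' -> no (count: 0)
  'unlike' -> no (count: 0)
  'rewrite' -> YES, starts with 're' (count: 1)
  'walk' -> no (count: 1)
  'dog' -> no (count: 1)
  'jump' -> no (count: 1)
  'rebuild' -> YES, starts with 're' (count: 2)
  'disconnect' -> no (count: 2)
Total with prefix 're': 2

2


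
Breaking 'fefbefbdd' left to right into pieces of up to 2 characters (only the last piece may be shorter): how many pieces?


'fefbefbdd' has 9 characters.
Chunking with max size 2:
  Chunk 1: 'fe' (positions 0-1)
  Chunk 2: 'fb' (positions 2-3)
  Chunk 3: 'ef' (positions 4-5)
  Chunk 4: 'bd' (positions 6-7)
  Chunk 5: 'd' (positions 8-8)
Total chunks: ceil(9 / 2) = 5

5


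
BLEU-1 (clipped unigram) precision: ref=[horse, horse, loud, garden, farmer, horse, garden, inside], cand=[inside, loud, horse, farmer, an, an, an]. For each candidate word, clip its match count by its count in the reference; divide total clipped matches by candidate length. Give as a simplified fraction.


Reference word counts: {'farmer': 1, 'garden': 2, 'horse': 3, 'inside': 1, 'loud': 1}
Checking each candidate word (with clipping):
  'inside' -> in reference (ref count 1, used 1/1) -> match (matches: 1)
  'loud' -> in reference (ref count 1, used 1/1) -> match (matches: 2)
  'horse' -> in reference (ref count 3, used 1/3) -> match (matches: 3)
  'farmer' -> in reference (ref count 1, used 1/1) -> match (matches: 4)
  'an' -> not in reference -> no match (matches: 4)
  'an' -> not in reference -> no match (matches: 4)
  'an' -> not in reference -> no match (matches: 4)
Clipped matches: 4, Candidate length: 7
Precision = 4/7

4/7


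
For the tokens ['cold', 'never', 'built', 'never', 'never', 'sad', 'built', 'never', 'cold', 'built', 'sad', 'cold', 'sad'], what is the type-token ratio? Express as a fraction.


Tokens: 13
Unique types: ('built', 'cold', 'never', 'sad') = 4
TTR = 4/13
Already in lowest terms.

4/13


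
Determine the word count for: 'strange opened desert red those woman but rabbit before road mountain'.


Counting words by splitting on spaces:
  Word 1: 'strange'
  Word 2: 'opened'
  Word 3: 'desert'
  Word 4: 'red'
  Word 5: 'those'
  Word 6: 'woman'
  Word 7: 'but'
  Word 8: 'rabbit'
  Word 9: 'before'
  Word 10: 'road'
  Word 11: 'mountain'
Total words: 11

11


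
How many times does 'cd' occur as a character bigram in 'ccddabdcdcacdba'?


Scanning 'ccddabdcdcacdba' for bigram 'cd':
  Position 0: 'cc' -> no
  Position 1: 'cd' -> MATCH
  Position 2: 'dd' -> no
  Position 3: 'da' -> no
  Position 4: 'ab' -> no
  Position 5: 'bd' -> no
  Position 6: 'dc' -> no
  Position 7: 'cd' -> MATCH
  Position 8: 'dc' -> no
  Position 9: 'ca' -> no
  Position 10: 'ac' -> no
  Position 11: 'cd' -> MATCH
  Position 12: 'db' -> no
  Position 13: 'ba' -> no
Total matches: 3

3


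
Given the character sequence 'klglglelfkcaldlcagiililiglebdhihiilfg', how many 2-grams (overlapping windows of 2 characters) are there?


String 'klglglelfkcaldlcagiililiglebdhihiilfg' has length L = 37.
Number of overlapping n-grams = L - n + 1
Substituting: 37 - 2 + 1 = 36

36


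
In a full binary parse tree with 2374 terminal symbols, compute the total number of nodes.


Leaf nodes (terminals): 2374
Internal nodes = n - 1 = 2374 - 1 = 2373
Total = leaves + internal = 2374 + 2373 = 4747

4747


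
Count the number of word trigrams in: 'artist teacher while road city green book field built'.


Word trigrams from [9] words:
  Trigram 1: (artist teacher while)
  Trigram 2: (teacher while road)
  Trigram 3: (while road city)
  Trigram 4: (road city green)
  Trigram 5: (city green book)
  Trigram 6: (green book field)
  Trigram 7: (book field built)
Total word trigrams: 9 - 2 = 7

7


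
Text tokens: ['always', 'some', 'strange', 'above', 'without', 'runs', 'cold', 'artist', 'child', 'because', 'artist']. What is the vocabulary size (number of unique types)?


Listing all tokens and tracking unique types:
  Token 1: 'always' -> NEW (unique so far: 1)
  Token 2: 'some' -> NEW (unique so far: 2)
  Token 3: 'strange' -> NEW (unique so far: 3)
  Token 4: 'above' -> NEW (unique so far: 4)
  Token 5: 'without' -> NEW (unique so far: 5)
  Token 6: 'runs' -> NEW (unique so far: 6)
  Token 7: 'cold' -> NEW (unique so far: 7)
  Token 8: 'artist' -> NEW (unique so far: 8)
  Token 9: 'child' -> NEW (unique so far: 9)
  Token 10: 'because' -> NEW (unique so far: 10)
  Token 11: 'artist' -> duplicate (unique so far: 10)
Unique types: ('above', 'always', 'artist', 'because', 'child', 'cold', 'runs', 'some', 'strange', 'without')
Vocabulary size: 10

10


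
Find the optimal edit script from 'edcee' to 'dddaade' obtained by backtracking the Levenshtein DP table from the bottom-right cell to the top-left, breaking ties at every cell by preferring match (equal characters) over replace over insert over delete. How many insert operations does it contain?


Edit distance = 5. Backtracking from cell (5, 7) with preference match > replace > insert > delete,
then listing the resulting alignment 'edcee' -> 'dddaade' left to right:
  Step 1: insert 'd' [insertion #1]
  Step 2: replace e->d
  Step 3: keep 'd'
  Step 4: insert 'a' [insertion #2]
  Step 5: replace c->a
  Step 6: replace e->d
  Step 7: keep 'e'
Total insertions: 2

2


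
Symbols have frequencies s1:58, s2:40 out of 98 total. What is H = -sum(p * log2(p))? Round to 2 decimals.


Computing entropy H = -sum(p_i * log2(p_i)):
  s1: p = 58/98 = 0.5918, -p*log2(p) = 0.4479
  s2: p = 40/98 = 0.4082, -p*log2(p) = 0.5277
H = sum of terms = 0.9756
Rounded to 2 decimals: 0.98

0.98


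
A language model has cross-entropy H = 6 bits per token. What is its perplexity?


Perplexity formula: PP = 2^H
H = 6
PP = 2^6
Steps: 2^1 = 2, 2^2 = 4, 2^3 = 8, 2^4 = 16, 2^5 = 32, 2^6 = 64
PP = 64

64


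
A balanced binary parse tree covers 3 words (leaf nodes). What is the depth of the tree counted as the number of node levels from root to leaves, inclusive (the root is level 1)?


In a balanced binary tree with n leaves the deepest leaf is ceil(log2(n)) edges below the root,
so counting node levels inclusive of root and leaves gives ceil(log2(n)) + 1 levels.
log2(3) = 1.5850
ceil(1.5850) = 2
levels = 2 + 1 = 3

3


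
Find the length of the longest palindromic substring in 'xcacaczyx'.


Scanning 'xcacaczyx' for palindromic substrings.
Substring at positions 1-5: 'cacac'.
Check: reverse('cacac') = 'cacac' -> palindrome confirmed.
Neighbouring characters ('x' / 'z') break symmetry, so it cannot extend further.
No longer palindromic substring exists; longest length = 5

5


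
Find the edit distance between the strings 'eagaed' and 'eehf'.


Building DP table for s1='eagaed' (len 6) and s2='eehf' (len 4):
       e  e  h  f
    0  1  2  3  4
  e 1  0  1  2  3
  a 2  1  1  2  3
  g 3  2  2  2  3
  a 4  3  3  3  3
  e 5  4  3  4  4
  d 6  5  4  4  5
Edit distance = dp[6][4] = 5

5


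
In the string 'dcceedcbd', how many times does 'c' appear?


Scanning 'dcceedcbd' for 'c':
  Position 1: 'c' -> MATCH (count: 1)
  Position 2: 'c' -> MATCH (count: 2)
  Position 6: 'c' -> MATCH (count: 3)
Total occurrences of 'c': 3

3


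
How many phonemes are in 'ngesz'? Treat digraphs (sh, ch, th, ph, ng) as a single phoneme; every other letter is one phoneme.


Parsing 'ngesz' greedily, digraphs first:
  'ng' -> digraph (1 consonant phoneme) (phonemes so far: 1)
  'e' -> vowel phoneme (phonemes so far: 2)
  's' -> consonant phoneme (phonemes so far: 3)
  'z' -> consonant phoneme (phonemes so far: 4)
Total phonemes: 4

4


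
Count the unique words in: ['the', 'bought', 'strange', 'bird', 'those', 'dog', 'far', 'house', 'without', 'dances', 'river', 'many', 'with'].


Listing all tokens and tracking unique types:
  Token 1: 'the' -> NEW (unique so far: 1)
  Token 2: 'bought' -> NEW (unique so far: 2)
  Token 3: 'strange' -> NEW (unique so far: 3)
  Token 4: 'bird' -> NEW (unique so far: 4)
  Token 5: 'those' -> NEW (unique so far: 5)
  Token 6: 'dog' -> NEW (unique so far: 6)
  Token 7: 'far' -> NEW (unique so far: 7)
  Token 8: 'house' -> NEW (unique so far: 8)
  Token 9: 'without' -> NEW (unique so far: 9)
  Token 10: 'dances' -> NEW (unique so far: 10)
  Token 11: 'river' -> NEW (unique so far: 11)
  Token 12: 'many' -> NEW (unique so far: 12)
  Token 13: 'with' -> NEW (unique so far: 13)
Unique types: ('bird', 'bought', 'dances', 'dog', 'far', 'house', 'many', 'river', 'strange', 'the', 'those', 'with', 'without')
Vocabulary size: 13

13


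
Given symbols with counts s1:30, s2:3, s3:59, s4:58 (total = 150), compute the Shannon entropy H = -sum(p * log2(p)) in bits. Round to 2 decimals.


Computing entropy H = -sum(p_i * log2(p_i)):
  s1: p = 30/150 = 0.2000, -p*log2(p) = 0.4644
  s2: p = 3/150 = 0.0200, -p*log2(p) = 0.1129
  s3: p = 59/150 = 0.3933, -p*log2(p) = 0.5295
  s4: p = 58/150 = 0.3867, -p*log2(p) = 0.5301
H = sum of terms = 1.6369
Rounded to 2 decimals: 1.64

1.64


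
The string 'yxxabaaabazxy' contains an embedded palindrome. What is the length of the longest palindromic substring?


Scanning 'yxxabaaabazxy' for palindromic substrings.
Substring at positions 3-9: 'abaaaba'.
Check: reverse('abaaaba') = 'abaaaba' -> palindrome confirmed.
Neighbouring characters ('x' / 'z') break symmetry, so it cannot extend further.
No longer palindromic substring exists; longest length = 7

7


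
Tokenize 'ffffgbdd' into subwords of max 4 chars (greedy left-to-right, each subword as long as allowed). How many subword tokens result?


'ffffgbdd' has 8 characters.
Chunking with max size 4:
  Chunk 1: 'ffff' (positions 0-3)
  Chunk 2: 'gbdd' (positions 4-7)
Total chunks: ceil(8 / 4) = 2

2


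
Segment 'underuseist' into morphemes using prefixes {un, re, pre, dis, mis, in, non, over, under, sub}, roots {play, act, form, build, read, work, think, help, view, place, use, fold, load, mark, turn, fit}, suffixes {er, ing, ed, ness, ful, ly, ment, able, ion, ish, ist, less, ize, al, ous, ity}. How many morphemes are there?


Segmenting 'underuseist' against the inventory:
  'under' -> prefix (morpheme 1)
  'use' -> root (morpheme 2)
  'ist' -> suffix (morpheme 3)
Total morphemes: 3

3


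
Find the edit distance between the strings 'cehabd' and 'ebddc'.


Building DP table for s1='cehabd' (len 6) and s2='ebddc' (len 5):
       e  b  d  d  c
    0  1  2  3  4  5
  c 1  1  2  3  4  4
  e 2  1  2  3  4  5
  h 3  2  2  3  4  5
  a 4  3  3  3  4  5
  b 5  4  3  4  4  5
  d 6  5  4  3  4  5
Edit distance = dp[6][5] = 5

5


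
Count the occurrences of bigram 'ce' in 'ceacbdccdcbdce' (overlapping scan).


Scanning 'ceacbdccdcbdce' for bigram 'ce':
  Position 0: 'ce' -> MATCH
  Position 1: 'ea' -> no
  Position 2: 'ac' -> no
  Position 3: 'cb' -> no
  Position 4: 'bd' -> no
  Position 5: 'dc' -> no
  Position 6: 'cc' -> no
  Position 7: 'cd' -> no
  Position 8: 'dc' -> no
  Position 9: 'cb' -> no
  Position 10: 'bd' -> no
  Position 11: 'dc' -> no
  Position 12: 'ce' -> MATCH
Total matches: 2

2


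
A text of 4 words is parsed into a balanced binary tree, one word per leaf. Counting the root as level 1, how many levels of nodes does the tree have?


In a balanced binary tree with n leaves the deepest leaf is ceil(log2(n)) edges below the root,
so counting node levels inclusive of root and leaves gives ceil(log2(n)) + 1 levels.
log2(4) = 2.0000
ceil(2.0000) = 2
levels = 2 + 1 = 3

3


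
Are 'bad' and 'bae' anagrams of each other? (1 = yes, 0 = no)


Sort characters of 'bad': 'abd'
Sort characters of 'bae': 'abe'
Sorted forms differ -> they are NOT anagrams
Result: 0

0


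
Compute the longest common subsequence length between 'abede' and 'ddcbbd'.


DP table for LCS of 'abede' and 'ddcbbd':
       d  d  c  b  b  d
    0  0  0  0  0  0  0
  a 0  0  0  0  0  0  0
  b 0  0  0  0  1  1  1
  e 0  0  0  0  1  1  1
  d 0  1  1  1  1  1  2
  e 0  1  1  1  1  1  2
LCS: 'bd'
LCS length = 2

2


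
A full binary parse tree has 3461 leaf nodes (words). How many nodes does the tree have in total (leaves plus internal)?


Leaf nodes (terminals): 3461
Internal nodes = n - 1 = 3461 - 1 = 3460
Total = leaves + internal = 3461 + 3460 = 6921

6921


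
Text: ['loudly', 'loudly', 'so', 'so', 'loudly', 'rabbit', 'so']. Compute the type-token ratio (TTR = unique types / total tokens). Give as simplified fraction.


Tokens: 7
Unique types: ('loudly', 'rabbit', 'so') = 3
TTR = 3/7
Already in lowest terms.

3/7


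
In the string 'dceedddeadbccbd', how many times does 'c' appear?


Scanning 'dceedddeadbccbd' for 'c':
  Position 1: 'c' -> MATCH (count: 1)
  Position 11: 'c' -> MATCH (count: 2)
  Position 12: 'c' -> MATCH (count: 3)
Total occurrences of 'c': 3

3


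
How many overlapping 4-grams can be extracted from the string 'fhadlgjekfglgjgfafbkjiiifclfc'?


String 'fhadlgjekfglgjgfafbkjiiifclfc' has length L = 29.
Number of overlapping n-grams = L - n + 1
Substituting: 29 - 4 + 1 = 26

26


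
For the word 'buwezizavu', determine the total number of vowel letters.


Scanning each character of 'buwezizavu':
  Position 1: 'b' -> consonant (running count: 0)
  Position 2: 'u' -> vowel (running count: 1)
  Position 3: 'w' -> consonant (running count: 1)
  Position 4: 'e' -> vowel (running count: 2)
  Position 5: 'z' -> consonant (running count: 2)
  Position 6: 'i' -> vowel (running count: 3)
  Position 7: 'z' -> consonant (running count: 3)
  Position 8: 'a' -> vowel (running count: 4)
  Position 9: 'v' -> consonant (running count: 4)
  Position 10: 'u' -> vowel (running count: 5)
Total vowels: 5

5


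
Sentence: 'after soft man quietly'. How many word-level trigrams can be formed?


Word trigrams from [4] words:
  Trigram 1: (after soft man)
  Trigram 2: (soft man quietly)
Total word trigrams: 4 - 2 = 2

2


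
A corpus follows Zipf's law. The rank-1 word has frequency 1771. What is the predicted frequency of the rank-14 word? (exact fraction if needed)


Zipf's law: freq(rank) = f1 / rank
f1 = 1771, rank = 14
freq = 1771 / 14
GCD(1771, 14) = 7
Simplified: 253/2

253/2


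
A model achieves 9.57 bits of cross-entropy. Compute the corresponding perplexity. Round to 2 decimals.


Perplexity formula: PP = 2^H
H = 9.57
PP = 2^9.57
Decompose: 2^9.57 = 2^9 * 2^0.57
2^9 = 512, 2^0.57 ~ 1.4845236
PP ~ 512 * 1.4845236 = 760.0760832
Rounded to 2 decimals: 760.08

760.08


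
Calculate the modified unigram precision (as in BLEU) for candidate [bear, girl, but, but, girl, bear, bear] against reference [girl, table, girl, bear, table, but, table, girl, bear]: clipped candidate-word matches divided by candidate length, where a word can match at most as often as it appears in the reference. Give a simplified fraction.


Reference word counts: {'bear': 2, 'but': 1, 'girl': 3, 'table': 3}
Checking each candidate word (with clipping):
  'bear' -> in reference (ref count 2, used 1/2) -> match (matches: 1)
  'girl' -> in reference (ref count 3, used 1/3) -> match (matches: 2)
  'but' -> in reference (ref count 1, used 1/1) -> match (matches: 3)
  'but' -> ref count 1 already used up (1/1) -> clipped, no match (matches: 3)
  'girl' -> in reference (ref count 3, used 2/3) -> match (matches: 4)
  'bear' -> in reference (ref count 2, used 2/2) -> match (matches: 5)
  'bear' -> ref count 2 already used up (2/2) -> clipped, no match (matches: 5)
Clipped matches: 5, Candidate length: 7
Precision = 5/7

5/7


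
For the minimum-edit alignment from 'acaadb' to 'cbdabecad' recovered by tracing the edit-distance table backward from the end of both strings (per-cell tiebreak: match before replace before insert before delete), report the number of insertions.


Edit distance = 7. Backtracking from cell (6, 9) with preference match > replace > insert > delete,
then listing the resulting alignment 'acaadb' -> 'cbdabecad' left to right:
  Step 1: insert 'c' [insertion #1]
  Step 2: insert 'b' [insertion #2]
  Step 3: insert 'd' [insertion #3]
  Step 4: keep 'a'
  Step 5: insert 'b' [insertion #4]
  Step 6: replace c->e
  Step 7: replace a->c
  Step 8: keep 'a'
  Step 9: keep 'd'
  Step 10: delete 'b'
Total insertions: 4

4


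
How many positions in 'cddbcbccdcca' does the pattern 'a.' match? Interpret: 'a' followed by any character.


Pattern: a. means 'a' followed by any character.
Scanning 'cddbcbccdcca' position-by-position:
  Pos 0: window 'cd' -> no
  Pos 1: window 'dd' -> no
  Pos 2: window 'db' -> no
  Pos 3: window 'bc' -> no
  Pos 4: window 'cb' -> no
  Pos 5: window 'bc' -> no
  Pos 6: window 'cc' -> no
  Pos 7: window 'cd' -> no
  Pos 8: window 'dc' -> no
  Pos 9: window 'cc' -> no
  Pos 10: window 'ca' -> no
  Pos 11: window 'a' -> no
Total matches: 0

0


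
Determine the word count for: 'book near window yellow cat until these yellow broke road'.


Counting words by splitting on spaces:
  Word 1: 'book'
  Word 2: 'near'
  Word 3: 'window'
  Word 4: 'yellow'
  Word 5: 'cat'
  Word 6: 'until'
  Word 7: 'these'
  Word 8: 'yellow'
  Word 9: 'broke'
  Word 10: 'road'
Total words: 10

10
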